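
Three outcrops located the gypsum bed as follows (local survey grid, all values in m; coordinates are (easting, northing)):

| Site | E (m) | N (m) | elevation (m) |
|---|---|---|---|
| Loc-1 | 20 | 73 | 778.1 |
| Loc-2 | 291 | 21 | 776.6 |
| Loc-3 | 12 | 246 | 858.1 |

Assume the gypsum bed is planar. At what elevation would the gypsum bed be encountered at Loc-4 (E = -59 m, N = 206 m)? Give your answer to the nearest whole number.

Two edge vectors: Loc-1→Loc-2 = (271, -52, -1.5), Loc-1→Loc-3 = (-8, 173, 80).
Normal n = (Loc-1→Loc-2) × (Loc-1→Loc-3) = (-3900.5, -21668, 46467).
So ∂z/∂E = −n_x/n_z = 0.08394 and ∂z/∂N = −n_y/n_z = 0.46631.
Intercept c from Loc-1: 778.1 − 1.68 − 34.04 = 742.38.
At (-59, 206): z = −5.0 + 96.1 + 742.38 = 833.5 m.

833 m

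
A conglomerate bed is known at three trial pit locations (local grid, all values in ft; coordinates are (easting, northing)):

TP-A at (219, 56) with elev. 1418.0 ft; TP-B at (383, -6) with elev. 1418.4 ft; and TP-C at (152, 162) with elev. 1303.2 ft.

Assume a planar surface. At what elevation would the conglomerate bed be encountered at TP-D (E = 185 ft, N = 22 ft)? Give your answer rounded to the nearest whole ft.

Let the plane be z = a·E + b·N + c.
TP-B−TP-A: 164a − 62b = 0.4;  TP-C−TP-A: −67a + 106b = −114.8.
Solving gives a = −0.53478, b = −1.42104.
Then c = 1418 − a·219 − b·56 = 1614.70.
At (185, 22): z = −98.9 − 31.3 + 1614.70 = 1484.5 ft.

1484 ft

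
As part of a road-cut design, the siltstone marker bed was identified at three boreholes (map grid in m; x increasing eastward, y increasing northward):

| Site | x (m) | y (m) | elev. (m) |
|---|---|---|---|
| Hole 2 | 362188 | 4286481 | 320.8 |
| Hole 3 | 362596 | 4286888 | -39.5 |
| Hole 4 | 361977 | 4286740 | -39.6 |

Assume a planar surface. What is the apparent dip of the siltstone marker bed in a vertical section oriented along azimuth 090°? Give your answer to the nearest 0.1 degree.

Two edge vectors: Hole 2→Hole 3 = (408, 407, -360.3), Hole 2→Hole 4 = (-211, 259, -360.4).
Normal n = (Hole 2→Hole 3) × (Hole 2→Hole 4) = (-53365.1, 223066.5, 191549).
So ∂z/∂x = −n_x/n_z = 0.27860 and ∂z/∂y = −n_y/n_z = −1.16454.
Unit vector along 090° is (sin 90°, cos 90°) = (1.0000, 0.0000).
Slope in that direction = a·(1.0000) + b·(0.0000) = 0.27860.
Apparent dip = arctan|0.27860| = 15.6° (true dip is 50.1°, so apparent ≤ true as expected).

15.6°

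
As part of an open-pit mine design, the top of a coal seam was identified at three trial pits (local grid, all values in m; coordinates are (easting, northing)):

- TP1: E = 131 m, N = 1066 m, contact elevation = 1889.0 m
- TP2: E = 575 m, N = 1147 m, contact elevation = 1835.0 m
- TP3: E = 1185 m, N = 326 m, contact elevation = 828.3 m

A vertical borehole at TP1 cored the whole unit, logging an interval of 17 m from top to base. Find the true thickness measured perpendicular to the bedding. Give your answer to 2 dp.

Let the plane be z = a·E + b·N + c.
TP2−TP1: 444a + 81b = −54;  TP3−TP1: 1054a − 740b = −1060.7.
Solving gives a = −0.30410, b = 1.00024.
|∇z| = √(a²+b²) = 1.04545, so dip δ = arctan(1.04545) = 46.27°.
True thickness = vertical thickness × cos δ = 17 × cos 46.27° = 11.75 m.

11.75 m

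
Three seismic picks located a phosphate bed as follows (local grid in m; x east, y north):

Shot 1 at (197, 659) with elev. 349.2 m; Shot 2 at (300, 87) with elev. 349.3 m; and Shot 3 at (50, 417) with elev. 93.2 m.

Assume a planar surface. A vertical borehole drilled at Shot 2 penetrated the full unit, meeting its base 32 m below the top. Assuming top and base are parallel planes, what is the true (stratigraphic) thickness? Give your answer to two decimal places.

18.91 m

Let the plane be z = a·x + b·y + c.
Shot 2−Shot 1: 103a − 572b = 0.1;  Shot 3−Shot 1: −147a − 242b = −256.
Solving gives a = 1.34351, b = 0.24175.
|∇z| = √(a²+b²) = 1.36509, so dip δ = arctan(1.36509) = 53.78°.
True thickness = vertical thickness × cos δ = 32 × cos 53.78° = 18.91 m.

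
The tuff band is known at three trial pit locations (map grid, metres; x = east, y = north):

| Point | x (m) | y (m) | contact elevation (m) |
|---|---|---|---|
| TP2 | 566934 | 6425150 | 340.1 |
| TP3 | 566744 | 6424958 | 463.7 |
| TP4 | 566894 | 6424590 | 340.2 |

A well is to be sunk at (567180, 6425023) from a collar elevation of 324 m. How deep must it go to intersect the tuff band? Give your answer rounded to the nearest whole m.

Let the plane be z = a·x + b·y + c.
TP3−TP2: −190a − 192b = 123.6;  TP4−TP2: −40a − 560b = 0.1.
Solving gives a = −0.70094003, b = 0.04988857.
Then c = 340.1 − a·566934 − b·6425150 = 77185.27.
At (567180, 6425023): z_contact = −397559.2 + 320535.2 + 77185.27 = 161.3 m.
Depth below ground = 324 − 161.3 = 163 m.

163 m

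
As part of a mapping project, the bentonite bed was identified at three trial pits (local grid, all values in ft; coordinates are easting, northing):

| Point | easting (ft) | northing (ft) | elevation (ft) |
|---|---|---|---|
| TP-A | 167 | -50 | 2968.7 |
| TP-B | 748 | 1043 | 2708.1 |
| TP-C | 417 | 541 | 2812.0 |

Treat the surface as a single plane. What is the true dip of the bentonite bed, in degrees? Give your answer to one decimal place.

Let the plane be z = a·easting + b·northing + c.
TP-B−TP-A: 581a + 1093b = −260.6;  TP-C−TP-A: 250a + 591b = −156.7.
Solving gives a = 0.24612, b = −0.36926.
Gradient magnitude |∇z| = √(a² + b²) = √(0.06058 + 0.13635) = 0.44377.
True dip = arctan(0.44377) = 23.9°, dipping toward NNW (azimuth ≈ 326°).

23.9°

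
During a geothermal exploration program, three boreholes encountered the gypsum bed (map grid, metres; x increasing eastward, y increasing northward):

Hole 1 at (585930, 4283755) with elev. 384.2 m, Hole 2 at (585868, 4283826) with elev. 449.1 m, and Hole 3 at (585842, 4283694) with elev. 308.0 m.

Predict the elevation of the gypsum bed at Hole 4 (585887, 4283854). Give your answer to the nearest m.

Two edge vectors: Hole 1→Hole 2 = (-62, 71, 64.9), Hole 1→Hole 3 = (-88, -61, -76.2).
Normal n = (Hole 1→Hole 2) × (Hole 1→Hole 3) = (-1451.3, -10435.6, 10030).
So ∂z/∂x = −n_x/n_z = 0.14469591 and ∂z/∂y = −n_y/n_z = 1.04043868.
Intercept c from Hole 1: 384.2 − 84781.68 − 4456984.41 = −4541381.89.
At (585887, 4283854): z = 84775.5 + 4457087.4 − 4541381.89 = 481.0 m.

481 m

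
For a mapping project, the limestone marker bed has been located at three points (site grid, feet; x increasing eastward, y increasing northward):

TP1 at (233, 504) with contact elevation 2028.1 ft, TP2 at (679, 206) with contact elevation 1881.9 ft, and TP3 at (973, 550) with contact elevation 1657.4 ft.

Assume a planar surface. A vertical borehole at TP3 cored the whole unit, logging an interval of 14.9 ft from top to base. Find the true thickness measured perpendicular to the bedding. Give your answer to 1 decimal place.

13.1 ft

Let the plane be z = a·x + b·y + c.
TP2−TP1: 446a − 298b = −146.2;  TP3−TP1: 740a + 46b = −370.7.
Solving gives a = −0.48621, b = −0.23708.
|∇z| = √(a²+b²) = 0.54093, so dip δ = arctan(0.54093) = 28.41°.
True thickness = vertical thickness × cos δ = 14.9 × cos 28.41° = 13.1 ft.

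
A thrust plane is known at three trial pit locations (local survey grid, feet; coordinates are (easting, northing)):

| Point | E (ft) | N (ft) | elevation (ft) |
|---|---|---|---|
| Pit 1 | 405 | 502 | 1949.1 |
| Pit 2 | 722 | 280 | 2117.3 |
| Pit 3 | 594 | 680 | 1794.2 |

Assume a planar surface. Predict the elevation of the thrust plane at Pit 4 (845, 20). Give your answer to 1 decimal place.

Two edge vectors: Pit 1→Pit 2 = (317, -222, 168.2), Pit 1→Pit 3 = (189, 178, -154.9).
Normal n = (Pit 1→Pit 2) × (Pit 1→Pit 3) = (4448.2, 80893.1, 98384).
So ∂z/∂E = −n_x/n_z = −0.04521 and ∂z/∂N = −n_y/n_z = −0.82222.
Intercept c from Pit 1: 1949.1 + 18.31 + 412.75 = 2380.16.
At (845, 20): z = −38.2 − 16.4 + 2380.16 = 2325.5 ft.

2325.5 ft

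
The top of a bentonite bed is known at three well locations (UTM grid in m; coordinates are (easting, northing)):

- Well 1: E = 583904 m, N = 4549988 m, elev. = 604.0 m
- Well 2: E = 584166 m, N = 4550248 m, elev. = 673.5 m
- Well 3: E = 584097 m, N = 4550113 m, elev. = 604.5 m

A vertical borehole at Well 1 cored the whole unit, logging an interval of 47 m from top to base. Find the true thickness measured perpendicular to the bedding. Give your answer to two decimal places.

Two edge vectors: Well 1→Well 2 = (262, 260, 69.5), Well 1→Well 3 = (193, 125, 0.5).
Normal n = (Well 1→Well 2) × (Well 1→Well 3) = (-8557.5, 13282.5, -17430).
So ∂z/∂E = −n_x/n_z = −0.49096 and ∂z/∂N = −n_y/n_z = 0.76205.
|∇z| = √(a²+b²) = 0.90651, so dip δ = arctan(0.90651) = 42.19°.
True thickness = vertical thickness × cos δ = 47 × cos 42.19° = 34.82 m.

34.82 m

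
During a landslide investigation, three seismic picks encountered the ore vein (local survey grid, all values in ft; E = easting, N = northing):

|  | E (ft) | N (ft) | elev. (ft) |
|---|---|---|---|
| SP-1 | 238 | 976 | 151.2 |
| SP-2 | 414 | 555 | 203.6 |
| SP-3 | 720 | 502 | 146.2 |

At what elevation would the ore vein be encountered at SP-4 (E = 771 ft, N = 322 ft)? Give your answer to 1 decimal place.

174.1 ft

Two edge vectors: SP-1→SP-2 = (176, -421, 52.4), SP-1→SP-3 = (482, -474, -5).
Normal n = (SP-1→SP-2) × (SP-1→SP-3) = (26942.6, 26136.8, 119498).
So ∂z/∂E = −n_x/n_z = −0.22546 and ∂z/∂N = −n_y/n_z = −0.21872.
Intercept c from SP-1: 151.2 + 53.66 + 213.47 = 418.33.
At (771, 322): z = −173.8 − 70.4 + 418.33 = 174.1 ft.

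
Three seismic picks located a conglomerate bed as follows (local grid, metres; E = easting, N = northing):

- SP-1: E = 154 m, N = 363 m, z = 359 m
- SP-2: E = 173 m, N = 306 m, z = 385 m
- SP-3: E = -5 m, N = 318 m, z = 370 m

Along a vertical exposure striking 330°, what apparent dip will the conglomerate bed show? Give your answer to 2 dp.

Let the plane be z = a·E + b·N + c.
SP-2−SP-1: 19a − 57b = 26;  SP-3−SP-1: −159a − 45b = 11.
Solving gives a = 0.05475, b = −0.43789.
Unit vector along 330° is (sin 330°, cos 330°) = (-0.5000, 0.8660).
Slope in that direction = a·(-0.5000) + b·(0.8660) = −0.40660.
Apparent dip = arctan|0.40660| = 22.13° (true dip is 23.8°, so apparent ≤ true as expected).

22.13°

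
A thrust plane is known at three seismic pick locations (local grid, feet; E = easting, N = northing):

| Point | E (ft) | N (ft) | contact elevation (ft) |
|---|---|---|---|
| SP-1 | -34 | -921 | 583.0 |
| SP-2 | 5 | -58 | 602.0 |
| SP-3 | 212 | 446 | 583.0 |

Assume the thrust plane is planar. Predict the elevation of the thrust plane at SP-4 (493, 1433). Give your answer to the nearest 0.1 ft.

566.1 ft

Let the plane be z = a·E + b·N + c.
SP-2−SP-1: 39a + 863b = 19;  SP-3−SP-1: 246a + 1367b = 0.
Solving gives a = −0.163368, b = 0.029399.
Then c = 583 − a·-34 − b·-921 = 604.52.
At (493, 1433): z = −80.5 + 42.1 + 604.52 = 566.1 ft.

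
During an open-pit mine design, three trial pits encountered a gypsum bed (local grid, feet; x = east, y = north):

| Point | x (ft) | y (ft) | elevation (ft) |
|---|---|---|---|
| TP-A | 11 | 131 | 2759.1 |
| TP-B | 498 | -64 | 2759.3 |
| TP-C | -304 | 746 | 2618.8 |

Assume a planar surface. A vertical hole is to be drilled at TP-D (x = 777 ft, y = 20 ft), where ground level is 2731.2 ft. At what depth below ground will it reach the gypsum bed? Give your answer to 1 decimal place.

27.9 ft

Two edge vectors: TP-A→TP-B = (487, -195, 0.2), TP-A→TP-C = (-315, 615, -140.3).
Normal n = (TP-A→TP-B) × (TP-A→TP-C) = (27235.5, 68263.1, 238080).
So ∂z/∂x = −n_x/n_z = −0.11440 and ∂z/∂y = −n_y/n_z = −0.28672.
Intercept c from TP-A: 2759.1 + 1.26 + 37.56 = 2797.92.
At (777, 20): z_contact = −88.89 − 5.73 + 2797.92 = 2703.30 ft.
Depth below ground = 2731.2 − 2703.30 = 27.9 ft.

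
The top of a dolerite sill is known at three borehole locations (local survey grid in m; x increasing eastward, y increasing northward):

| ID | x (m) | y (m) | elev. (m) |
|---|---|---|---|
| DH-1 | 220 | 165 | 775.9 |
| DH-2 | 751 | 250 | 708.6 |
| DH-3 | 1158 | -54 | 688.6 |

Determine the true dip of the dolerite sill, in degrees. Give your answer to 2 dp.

Two edge vectors: DH-1→DH-2 = (531, 85, -67.3), DH-1→DH-3 = (938, -219, -87.3).
Normal n = (DH-1→DH-2) × (DH-1→DH-3) = (-22159.2, -16771.1, -196019).
So ∂z/∂x = −n_x/n_z = −0.11305 and ∂z/∂y = −n_y/n_z = −0.08556.
Gradient magnitude |∇z| = √(a² + b²) = √(0.01278 + 0.00732) = 0.14177.
True dip = arctan(0.14177) = 8.07°, dipping toward NE (azimuth ≈ 053°).

8.07°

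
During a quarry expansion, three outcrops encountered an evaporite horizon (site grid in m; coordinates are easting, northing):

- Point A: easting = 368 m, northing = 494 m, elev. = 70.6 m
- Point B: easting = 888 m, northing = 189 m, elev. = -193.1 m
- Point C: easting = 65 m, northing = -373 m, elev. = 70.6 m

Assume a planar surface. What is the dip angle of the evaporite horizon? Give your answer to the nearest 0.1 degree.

Let the plane be z = a·easting + b·northing + c.
Point B−Point A: 520a − 305b = −263.7;  Point C−Point A: −303a − 867b = 0.
Solving gives a = −0.42085, b = 0.14708.
Gradient magnitude |∇z| = √(a² + b²) = √(0.17711 + 0.02163) = 0.44581.
True dip = arctan(0.44581) = 24.0°, dipping toward ESE (azimuth ≈ 109°).

24.0°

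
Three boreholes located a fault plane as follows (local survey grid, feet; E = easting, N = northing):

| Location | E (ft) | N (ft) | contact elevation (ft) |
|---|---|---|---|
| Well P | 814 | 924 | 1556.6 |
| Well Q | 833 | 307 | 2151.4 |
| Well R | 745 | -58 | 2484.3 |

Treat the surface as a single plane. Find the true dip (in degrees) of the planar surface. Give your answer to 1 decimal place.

Two edge vectors: Well P→Well Q = (19, -617, 594.8), Well P→Well R = (-69, -982, 927.7).
Normal n = (Well P→Well Q) × (Well P→Well R) = (11702.7, -58667.5, -61231).
So ∂z/∂E = −n_x/n_z = 0.19112 and ∂z/∂N = −n_y/n_z = −0.95813.
Gradient magnitude |∇z| = √(a² + b²) = √(0.03653 + 0.91802) = 0.97701.
True dip = arctan(0.97701) = 44.3°, dipping toward NNW (azimuth ≈ 349°).

44.3°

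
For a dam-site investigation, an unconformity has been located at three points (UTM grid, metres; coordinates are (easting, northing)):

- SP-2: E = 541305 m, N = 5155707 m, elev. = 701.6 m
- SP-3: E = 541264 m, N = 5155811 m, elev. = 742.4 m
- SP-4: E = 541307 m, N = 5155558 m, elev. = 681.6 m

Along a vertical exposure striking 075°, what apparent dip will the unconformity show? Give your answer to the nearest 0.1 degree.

Let the plane be z = a·E + b·N + c.
SP-3−SP-2: −41a + 104b = 40.8;  SP-4−SP-2: 2a − 149b = −20.
Solving gives a = −0.67772, b = 0.12513.
Unit vector along 075° is (sin 75°, cos 75°) = (0.9659, 0.2588).
Slope in that direction = a·(0.9659) + b·(0.2588) = −0.62224.
Apparent dip = arctan|0.62224| = 31.9° (true dip is 34.6°, so apparent ≤ true as expected).

31.9°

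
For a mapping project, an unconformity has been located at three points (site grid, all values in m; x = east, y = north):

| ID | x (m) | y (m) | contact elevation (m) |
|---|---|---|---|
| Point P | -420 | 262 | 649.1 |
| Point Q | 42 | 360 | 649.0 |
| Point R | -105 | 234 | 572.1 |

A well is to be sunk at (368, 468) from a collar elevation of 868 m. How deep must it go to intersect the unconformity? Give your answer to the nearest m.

188 m

Two edge vectors: Point P→Point Q = (462, 98, -0.1), Point P→Point R = (315, -28, -77).
Normal n = (Point P→Point Q) × (Point P→Point R) = (-7548.8, 35542.5, -43806).
So ∂z/∂x = −n_x/n_z = −0.17232 and ∂z/∂y = −n_y/n_z = 0.81136.
Intercept c from Point P: 649.1 − 72.38 − 212.58 = 364.15.
At (368, 468): z_contact = −63.4 + 379.7 + 364.15 = 680.4 m.
Depth below ground = 868 − 680.4 = 188 m.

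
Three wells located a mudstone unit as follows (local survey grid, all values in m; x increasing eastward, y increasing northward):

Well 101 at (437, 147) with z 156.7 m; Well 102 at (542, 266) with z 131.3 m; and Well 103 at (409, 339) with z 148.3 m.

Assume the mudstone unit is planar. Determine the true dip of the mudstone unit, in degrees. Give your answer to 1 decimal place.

Two edge vectors: Well 101→Well 102 = (105, 119, -25.4), Well 101→Well 103 = (-28, 192, -8.4).
Normal n = (Well 101→Well 102) × (Well 101→Well 103) = (3877.2, 1593.2, 23492).
So ∂z/∂x = −n_x/n_z = −0.16504 and ∂z/∂y = −n_y/n_z = −0.06782.
Gradient magnitude |∇z| = √(a² + b²) = √(0.02724 + 0.00460) = 0.17843.
True dip = arctan(0.17843) = 10.1°, dipping toward ENE (azimuth ≈ 068°).

10.1°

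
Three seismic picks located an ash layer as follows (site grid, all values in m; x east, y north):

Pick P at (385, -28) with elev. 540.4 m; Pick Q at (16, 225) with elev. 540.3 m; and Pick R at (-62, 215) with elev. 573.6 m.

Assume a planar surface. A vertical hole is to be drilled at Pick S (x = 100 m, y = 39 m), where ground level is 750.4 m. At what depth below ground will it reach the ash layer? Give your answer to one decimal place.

142.7 m

Two edge vectors: Pick P→Pick Q = (-369, 253, -0.1), Pick P→Pick R = (-447, 243, 33.2).
Normal n = (Pick P→Pick Q) × (Pick P→Pick R) = (8423.9, 12295.5, 23424).
So ∂z/∂x = −n_x/n_z = −0.35963 and ∂z/∂y = −n_y/n_z = −0.52491.
Intercept c from Pick P: 540.4 + 138.46 − 14.70 = 664.16.
At (100, 39): z_contact = −35.96 − 20.47 + 664.16 = 607.72 m.
Depth below ground = 750.4 − 607.72 = 142.7 m.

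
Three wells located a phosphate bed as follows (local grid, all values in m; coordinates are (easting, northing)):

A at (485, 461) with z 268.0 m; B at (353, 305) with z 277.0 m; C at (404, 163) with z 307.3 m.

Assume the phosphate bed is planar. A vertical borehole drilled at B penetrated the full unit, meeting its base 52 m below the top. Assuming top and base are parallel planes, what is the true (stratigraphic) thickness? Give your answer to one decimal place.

50.9 m

Two edge vectors: A→B = (-132, -156, 9), A→C = (-81, -298, 39.3).
Normal n = (A→B) × (A→C) = (-3448.8, 4458.6, 26700).
So ∂z/∂E = −n_x/n_z = 0.12917 and ∂z/∂N = −n_y/n_z = −0.16699.
|∇z| = √(a²+b²) = 0.21112, so dip δ = arctan(0.21112) = 11.92°.
True thickness = vertical thickness × cos δ = 52 × cos 11.92° = 50.9 m.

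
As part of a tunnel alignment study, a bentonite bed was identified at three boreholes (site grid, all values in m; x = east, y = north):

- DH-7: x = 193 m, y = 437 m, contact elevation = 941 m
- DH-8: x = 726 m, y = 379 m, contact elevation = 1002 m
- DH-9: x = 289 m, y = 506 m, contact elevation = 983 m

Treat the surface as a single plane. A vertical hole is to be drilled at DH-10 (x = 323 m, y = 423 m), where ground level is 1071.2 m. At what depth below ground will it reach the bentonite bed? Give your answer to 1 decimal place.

115.3 m

Two edge vectors: DH-7→DH-8 = (533, -58, 61), DH-7→DH-9 = (96, 69, 42).
Normal n = (DH-7→DH-8) × (DH-7→DH-9) = (-6645, -16530, 42345).
So ∂z/∂x = −n_x/n_z = 0.15693 and ∂z/∂y = −n_y/n_z = 0.39036.
Intercept c from DH-7: 941 − 30.29 − 170.59 = 740.12.
At (323, 423): z_contact = 50.69 + 165.12 + 740.12 = 955.94 m.
Depth below ground = 1071.2 − 955.94 = 115.3 m.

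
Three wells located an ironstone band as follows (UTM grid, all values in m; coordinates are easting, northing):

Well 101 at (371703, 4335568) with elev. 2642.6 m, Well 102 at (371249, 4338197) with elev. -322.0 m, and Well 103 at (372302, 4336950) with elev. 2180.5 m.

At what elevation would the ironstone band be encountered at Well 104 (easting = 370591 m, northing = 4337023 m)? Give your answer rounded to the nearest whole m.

-125 m

Let the plane be z = a·easting + b·northing + c.
Well 102−Well 101: −454a + 2629b = −2964.6;  Well 103−Well 101: 599a + 1382b = −462.1.
Solving gives a = 1.30879012, b = −0.90163913.
Then c = 2642.6 − a·371703 − b·4335568 = 3425279.16.
At (370591, 4337023): z = 485025.8 − 3910429.7 + 3425279.16 = -124.7 m.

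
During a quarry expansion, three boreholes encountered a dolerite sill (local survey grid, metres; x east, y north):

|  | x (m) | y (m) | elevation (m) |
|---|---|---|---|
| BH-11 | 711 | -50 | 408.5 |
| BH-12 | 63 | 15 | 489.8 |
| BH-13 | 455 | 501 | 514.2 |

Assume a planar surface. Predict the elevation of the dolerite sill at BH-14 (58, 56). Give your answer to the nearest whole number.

Let the plane be z = a·x + b·y + c.
BH-12−BH-11: −648a + 65b = 81.3;  BH-13−BH-11: −256a + 551b = 105.7.
Solving gives a = −0.11141, b = 0.14007.
Then c = 408.5 − a·711 − b·-50 = 494.72.
At (58, 56): z = −6.5 + 7.8 + 494.72 = 496.1 m.

496 m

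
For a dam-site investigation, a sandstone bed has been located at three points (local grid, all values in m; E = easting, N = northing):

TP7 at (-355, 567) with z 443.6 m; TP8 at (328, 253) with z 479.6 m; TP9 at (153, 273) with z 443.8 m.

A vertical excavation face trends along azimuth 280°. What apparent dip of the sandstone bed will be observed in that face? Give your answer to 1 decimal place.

Two edge vectors: TP7→TP8 = (683, -314, 36), TP7→TP9 = (508, -294, 0.2).
Normal n = (TP7→TP8) × (TP7→TP9) = (10521.2, 18151.4, -41290).
So ∂z/∂E = −n_x/n_z = 0.25481 and ∂z/∂N = −n_y/n_z = 0.43961.
Unit vector along 280° is (sin 280°, cos 280°) = (-0.9848, 0.1736).
Slope in that direction = a·(-0.9848) + b·(0.1736) = −0.17460.
Apparent dip = arctan|0.17460| = 9.9° (true dip is 26.9°, so apparent ≤ true as expected).

9.9°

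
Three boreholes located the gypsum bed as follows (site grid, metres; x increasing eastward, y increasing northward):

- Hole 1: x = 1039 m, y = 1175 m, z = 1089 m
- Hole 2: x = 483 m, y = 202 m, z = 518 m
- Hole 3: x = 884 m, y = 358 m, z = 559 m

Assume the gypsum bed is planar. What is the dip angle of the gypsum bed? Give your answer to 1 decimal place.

Let the plane be z = a·x + b·y + c.
Hole 2−Hole 1: −556a − 973b = −571;  Hole 3−Hole 1: −155a − 817b = −530.
Solving gives a = −0.16209, b = 0.67947.
Gradient magnitude |∇z| = √(a² + b²) = √(0.02627 + 0.46167) = 0.69853.
True dip = arctan(0.69853) = 34.9°, dipping toward SSE (azimuth ≈ 167°).

34.9°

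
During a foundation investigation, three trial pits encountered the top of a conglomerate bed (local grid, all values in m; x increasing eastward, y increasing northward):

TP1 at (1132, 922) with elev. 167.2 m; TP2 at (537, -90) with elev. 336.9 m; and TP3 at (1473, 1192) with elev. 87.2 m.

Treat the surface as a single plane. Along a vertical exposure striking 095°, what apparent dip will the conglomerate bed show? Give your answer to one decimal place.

10.5°

Two edge vectors: TP1→TP2 = (-595, -1012, 169.7), TP1→TP3 = (341, 270, -80).
Normal n = (TP1→TP2) × (TP1→TP3) = (35141, 10267.7, 184442).
So ∂z/∂x = −n_x/n_z = −0.19053 and ∂z/∂y = −n_y/n_z = −0.05567.
Unit vector along 095° is (sin 95°, cos 95°) = (0.9962, -0.0872).
Slope in that direction = a·(0.9962) + b·(-0.0872) = −0.18495.
Apparent dip = arctan|0.18495| = 10.5° (true dip is 11.2°, so apparent ≤ true as expected).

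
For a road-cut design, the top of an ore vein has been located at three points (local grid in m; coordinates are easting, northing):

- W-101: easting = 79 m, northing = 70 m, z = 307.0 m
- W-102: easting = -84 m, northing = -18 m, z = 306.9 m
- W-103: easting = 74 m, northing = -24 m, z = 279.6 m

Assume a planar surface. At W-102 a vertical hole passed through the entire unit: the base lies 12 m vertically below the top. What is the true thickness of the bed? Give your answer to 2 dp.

Let the plane be z = a·easting + b·northing + c.
W-102−W-101: −163a − 88b = −0.1;  W-103−W-101: −5a − 94b = −27.4.
Solving gives a = −0.16139, b = 0.30007.
|∇z| = √(a²+b²) = 0.34072, so dip δ = arctan(0.34072) = 18.82°.
True thickness = vertical thickness × cos δ = 12 × cos 18.82° = 11.36 m.

11.36 m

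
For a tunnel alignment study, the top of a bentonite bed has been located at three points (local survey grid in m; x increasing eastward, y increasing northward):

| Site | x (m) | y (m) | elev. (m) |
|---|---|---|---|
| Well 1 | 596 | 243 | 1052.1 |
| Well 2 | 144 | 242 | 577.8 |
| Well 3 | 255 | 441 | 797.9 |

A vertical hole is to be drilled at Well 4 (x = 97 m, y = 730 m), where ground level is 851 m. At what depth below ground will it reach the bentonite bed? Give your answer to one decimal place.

Let the plane be z = a·x + b·y + c.
Well 2−Well 1: −452a − 1b = −474.3;  Well 3−Well 1: −341a + 198b = −254.2.
Solving gives a = 1.04818, b = 0.52137.
Then c = 1052.1 − a·596 − b·243 = 300.69.
At (97, 730): z_contact = 101.67 + 380.60 + 300.69 = 782.96 m.
Depth below ground = 851 − 782.96 = 68.0 m.

68.0 m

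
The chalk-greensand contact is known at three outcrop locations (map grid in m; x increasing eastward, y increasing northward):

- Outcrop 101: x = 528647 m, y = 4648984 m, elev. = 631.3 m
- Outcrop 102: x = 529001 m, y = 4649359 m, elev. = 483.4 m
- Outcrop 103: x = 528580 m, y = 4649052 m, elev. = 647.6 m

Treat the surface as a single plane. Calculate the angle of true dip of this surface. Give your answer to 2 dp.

Two edge vectors: Outcrop 101→Outcrop 102 = (354, 375, -147.9), Outcrop 101→Outcrop 103 = (-67, 68, 16.3).
Normal n = (Outcrop 101→Outcrop 102) × (Outcrop 101→Outcrop 103) = (16169.7, 4139.1, 49197).
So ∂z/∂x = −n_x/n_z = −0.32867 and ∂z/∂y = −n_y/n_z = −0.08413.
Gradient magnitude |∇z| = √(a² + b²) = √(0.10803 + 0.00708) = 0.33927.
True dip = arctan(0.33927) = 18.74°, dipping toward ENE (azimuth ≈ 076°).

18.74°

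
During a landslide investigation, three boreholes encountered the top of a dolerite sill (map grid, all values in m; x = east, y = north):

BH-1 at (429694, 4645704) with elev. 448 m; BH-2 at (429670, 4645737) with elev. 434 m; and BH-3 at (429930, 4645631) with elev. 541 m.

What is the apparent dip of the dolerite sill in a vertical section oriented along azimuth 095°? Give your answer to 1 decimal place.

Two edge vectors: BH-1→BH-2 = (-24, 33, -14), BH-1→BH-3 = (236, -73, 93).
Normal n = (BH-1→BH-2) × (BH-1→BH-3) = (2047, -1072, -6036).
So ∂z/∂x = −n_x/n_z = 0.33913 and ∂z/∂y = −n_y/n_z = −0.17760.
Unit vector along 095° is (sin 95°, cos 95°) = (0.9962, -0.0872).
Slope in that direction = a·(0.9962) + b·(-0.0872) = 0.35332.
Apparent dip = arctan|0.35332| = 19.5° (true dip is 20.9°, so apparent ≤ true as expected).

19.5°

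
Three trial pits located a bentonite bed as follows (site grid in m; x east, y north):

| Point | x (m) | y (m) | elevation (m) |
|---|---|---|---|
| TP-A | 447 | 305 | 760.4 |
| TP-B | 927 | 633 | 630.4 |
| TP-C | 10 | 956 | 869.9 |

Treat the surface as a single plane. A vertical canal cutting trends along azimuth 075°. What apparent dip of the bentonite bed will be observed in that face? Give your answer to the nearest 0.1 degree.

14.5°

Let the plane be z = a·x + b·y + c.
TP-B−TP-A: 480a + 328b = −130;  TP-C−TP-A: −437a + 651b = 109.5.
Solving gives a = −0.26446, b = −0.00932.
Unit vector along 075° is (sin 75°, cos 75°) = (0.9659, 0.2588).
Slope in that direction = a·(0.9659) + b·(0.2588) = −0.25786.
Apparent dip = arctan|0.25786| = 14.5° (true dip is 14.8°, so apparent ≤ true as expected).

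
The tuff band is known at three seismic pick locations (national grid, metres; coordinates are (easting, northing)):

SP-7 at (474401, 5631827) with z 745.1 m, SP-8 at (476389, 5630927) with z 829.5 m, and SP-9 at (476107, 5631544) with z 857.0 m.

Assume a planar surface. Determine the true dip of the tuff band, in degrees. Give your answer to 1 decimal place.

6.4°

Let the plane be z = a·E + b·N + c.
SP-8−SP-7: 1988a − 900b = 84.4;  SP-9−SP-7: 1706a − 283b = 111.9.
Solving gives a = 0.07897, b = 0.08067.
Gradient magnitude |∇z| = √(a² + b²) = √(0.00624 + 0.00651) = 0.11289.
True dip = arctan(0.11289) = 6.4°, dipping toward SW (azimuth ≈ 224°).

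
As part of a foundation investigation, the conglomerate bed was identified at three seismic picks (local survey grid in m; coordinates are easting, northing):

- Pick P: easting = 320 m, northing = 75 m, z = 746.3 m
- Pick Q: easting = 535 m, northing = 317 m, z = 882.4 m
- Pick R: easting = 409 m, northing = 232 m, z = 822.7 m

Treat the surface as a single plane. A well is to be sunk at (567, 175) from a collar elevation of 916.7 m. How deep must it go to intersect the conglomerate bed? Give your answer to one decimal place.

76.9 m

Let the plane be z = a·easting + b·northing + c.
Pick Q−Pick P: 215a + 242b = 136.1;  Pick R−Pick P: 89a + 157b = 76.4.
Solving gives a = 0.23565, b = 0.35304.
Then c = 746.3 − a·320 − b·75 = 644.41.
At (567, 175): z_contact = 133.61 + 61.78 + 644.41 = 839.81 m.
Depth below ground = 916.7 − 839.81 = 76.9 m.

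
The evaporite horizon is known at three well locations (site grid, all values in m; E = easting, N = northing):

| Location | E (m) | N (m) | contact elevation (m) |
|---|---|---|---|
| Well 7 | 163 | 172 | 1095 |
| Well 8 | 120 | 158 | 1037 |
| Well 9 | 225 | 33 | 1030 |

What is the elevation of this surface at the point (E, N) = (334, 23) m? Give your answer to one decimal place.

1134.6 m

Two edge vectors: Well 7→Well 8 = (-43, -14, -58), Well 7→Well 9 = (62, -139, -65).
Normal n = (Well 7→Well 8) × (Well 7→Well 9) = (-7152, -6391, 6845).
So ∂z/∂E = −n_x/n_z = 1.04485 and ∂z/∂N = −n_y/n_z = 0.93367.
Intercept c from Well 7: 1095 − 170.31 − 160.59 = 764.10.
At (334, 23): z = 349.0 + 21.5 + 764.10 = 1134.6 m.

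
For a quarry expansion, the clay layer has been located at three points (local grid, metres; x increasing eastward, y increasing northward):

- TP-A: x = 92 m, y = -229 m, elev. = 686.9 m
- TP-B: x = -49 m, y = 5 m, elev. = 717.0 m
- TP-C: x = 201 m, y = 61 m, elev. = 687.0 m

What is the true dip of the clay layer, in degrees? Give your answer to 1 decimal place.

8.0°

Let the plane be z = a·x + b·y + c.
TP-B−TP-A: −141a + 234b = 30.1;  TP-C−TP-A: 109a + 290b = 0.1.
Solving gives a = −0.13112, b = 0.04963.
Gradient magnitude |∇z| = √(a² + b²) = √(0.01719 + 0.00246) = 0.14019.
True dip = arctan(0.14019) = 8.0°, dipping toward ESE (azimuth ≈ 111°).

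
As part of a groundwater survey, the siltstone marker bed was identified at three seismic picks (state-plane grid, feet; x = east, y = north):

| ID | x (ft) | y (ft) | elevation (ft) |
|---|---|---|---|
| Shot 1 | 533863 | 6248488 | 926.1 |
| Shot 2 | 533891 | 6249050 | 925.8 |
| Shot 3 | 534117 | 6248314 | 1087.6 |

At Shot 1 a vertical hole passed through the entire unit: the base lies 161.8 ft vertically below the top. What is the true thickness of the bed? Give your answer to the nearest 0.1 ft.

Two edge vectors: Shot 1→Shot 2 = (28, 562, -0.3), Shot 1→Shot 3 = (254, -174, 161.5).
Normal n = (Shot 1→Shot 2) × (Shot 1→Shot 3) = (90710.8, -4598.2, -147620).
So ∂z/∂x = −n_x/n_z = 0.61449 and ∂z/∂y = −n_y/n_z = −0.03115.
|∇z| = √(a²+b²) = 0.61528, so dip δ = arctan(0.61528) = 31.60°.
True thickness = vertical thickness × cos δ = 161.8 × cos 31.60° = 137.8 ft.

137.8 ft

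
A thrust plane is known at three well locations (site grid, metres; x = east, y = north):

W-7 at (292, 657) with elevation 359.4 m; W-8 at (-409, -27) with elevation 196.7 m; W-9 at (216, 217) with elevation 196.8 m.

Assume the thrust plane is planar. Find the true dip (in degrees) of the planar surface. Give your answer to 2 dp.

Let the plane be z = a·x + b·y + c.
W-8−W-7: −701a − 684b = −162.7;  W-9−W-7: −76a − 440b = −162.6.
Solving gives a = −0.15453, b = 0.39624.
Gradient magnitude |∇z| = √(a² + b²) = √(0.02388 + 0.15700) = 0.42530.
True dip = arctan(0.42530) = 23.04°, dipping toward SSE (azimuth ≈ 159°).

23.04°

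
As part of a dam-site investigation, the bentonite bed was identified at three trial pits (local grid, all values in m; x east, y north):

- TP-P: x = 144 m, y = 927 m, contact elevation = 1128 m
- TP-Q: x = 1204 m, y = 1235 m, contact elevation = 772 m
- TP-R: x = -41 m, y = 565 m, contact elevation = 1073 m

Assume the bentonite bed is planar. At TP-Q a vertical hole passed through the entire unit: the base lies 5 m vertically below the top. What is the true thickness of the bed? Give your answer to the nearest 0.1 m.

4.3 m

Two edge vectors: TP-P→TP-Q = (1060, 308, -356), TP-P→TP-R = (-185, -362, -55).
Normal n = (TP-P→TP-Q) × (TP-P→TP-R) = (-145812, 124160, -326740).
So ∂z/∂x = −n_x/n_z = −0.44626 and ∂z/∂y = −n_y/n_z = 0.38000.
|∇z| = √(a²+b²) = 0.58613, so dip δ = arctan(0.58613) = 30.38°.
True thickness = vertical thickness × cos δ = 5 × cos 30.38° = 4.3 m.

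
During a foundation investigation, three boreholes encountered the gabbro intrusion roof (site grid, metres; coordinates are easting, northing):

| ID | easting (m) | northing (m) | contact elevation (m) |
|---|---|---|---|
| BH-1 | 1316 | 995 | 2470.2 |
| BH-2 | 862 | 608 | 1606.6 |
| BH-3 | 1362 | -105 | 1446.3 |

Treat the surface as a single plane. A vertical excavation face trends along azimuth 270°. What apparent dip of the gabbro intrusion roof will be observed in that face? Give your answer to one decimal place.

47.0°

Let the plane be z = a·easting + b·northing + c.
BH-2−BH-1: −454a − 387b = −863.6;  BH-3−BH-1: 46a − 1100b = −1023.9.
Solving gives a = 1.07059, b = 0.97559.
Unit vector along 270° is (sin 270°, cos 270°) = (-1.0000, -0.0000).
Slope in that direction = a·(-1.0000) + b·(-0.0000) = −1.07059.
Apparent dip = arctan|1.07059| = 47.0° (true dip is 55.4°, so apparent ≤ true as expected).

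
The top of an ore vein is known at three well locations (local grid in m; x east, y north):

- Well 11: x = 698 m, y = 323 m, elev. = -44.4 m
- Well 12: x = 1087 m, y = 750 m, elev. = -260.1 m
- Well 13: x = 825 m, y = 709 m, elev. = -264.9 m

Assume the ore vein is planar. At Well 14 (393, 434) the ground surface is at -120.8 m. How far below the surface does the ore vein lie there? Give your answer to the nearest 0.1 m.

Two edge vectors: Well 11→Well 12 = (389, 427, -215.7), Well 11→Well 13 = (127, 386, -220.5).
Normal n = (Well 11→Well 12) × (Well 11→Well 13) = (-10893.3, 58380.6, 95925).
So ∂z/∂x = −n_x/n_z = 0.113561 and ∂z/∂y = −n_y/n_z = −0.608607.
Intercept c from Well 11: -44.4 − 79.27 + 196.58 = 72.91.
At (393, 434): z_contact = 44.63 − 264.14 + 72.91 = -146.59 m.
Depth below ground = -120.8 − (-146.59) = 25.8 m.

25.8 m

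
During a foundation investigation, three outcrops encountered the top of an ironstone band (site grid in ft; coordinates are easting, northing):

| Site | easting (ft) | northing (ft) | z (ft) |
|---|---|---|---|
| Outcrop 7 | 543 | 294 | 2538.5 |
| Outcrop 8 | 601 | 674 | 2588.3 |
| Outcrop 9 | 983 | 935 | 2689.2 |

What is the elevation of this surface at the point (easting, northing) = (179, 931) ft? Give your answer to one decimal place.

2532.1 ft

Two edge vectors: Outcrop 7→Outcrop 8 = (58, 380, 49.8), Outcrop 7→Outcrop 9 = (440, 641, 150.7).
Normal n = (Outcrop 7→Outcrop 8) × (Outcrop 7→Outcrop 9) = (25344.2, 13171.4, -130022).
So ∂z/∂easting = −n_x/n_z = 0.19492 and ∂z/∂northing = −n_y/n_z = 0.10130.
Intercept c from Outcrop 7: 2538.5 − 105.84 − 29.78 = 2402.87.
At (179, 931): z = 34.9 + 94.3 + 2402.87 = 2532.1 ft.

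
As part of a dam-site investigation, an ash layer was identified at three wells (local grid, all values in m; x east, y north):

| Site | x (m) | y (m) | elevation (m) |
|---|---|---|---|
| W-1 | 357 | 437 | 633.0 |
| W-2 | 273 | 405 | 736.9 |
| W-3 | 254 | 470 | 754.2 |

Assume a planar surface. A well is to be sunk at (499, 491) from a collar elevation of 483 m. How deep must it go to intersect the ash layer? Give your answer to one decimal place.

Two edge vectors: W-1→W-2 = (-84, -32, 103.9), W-1→W-3 = (-103, 33, 121.2).
Normal n = (W-1→W-2) × (W-1→W-3) = (-7307.1, -520.9, -6068).
So ∂z/∂x = −n_x/n_z = −1.20420 and ∂z/∂y = −n_y/n_z = −0.08584.
Intercept c from W-1: 633 + 429.90 + 37.51 = 1100.41.
At (499, 491): z_contact = −600.90 − 42.15 + 1100.41 = 457.37 m.
Depth below ground = 483 − 457.37 = 25.6 m.

25.6 m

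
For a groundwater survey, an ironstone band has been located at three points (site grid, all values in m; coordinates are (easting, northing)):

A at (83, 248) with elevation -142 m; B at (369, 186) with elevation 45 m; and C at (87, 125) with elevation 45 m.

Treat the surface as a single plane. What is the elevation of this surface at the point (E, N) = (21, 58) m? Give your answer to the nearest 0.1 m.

124.6 m

Two edge vectors: A→B = (286, -62, 187), A→C = (4, -123, 187).
Normal n = (A→B) × (A→C) = (11407, -52734, -34930).
So ∂z/∂E = −n_x/n_z = 0.32657 and ∂z/∂N = −n_y/n_z = −1.50971.
Intercept c from A: -142 − 27.11 + 374.41 = 205.30.
At (21, 58): z = 6.9 − 87.6 + 205.30 = 124.6 m.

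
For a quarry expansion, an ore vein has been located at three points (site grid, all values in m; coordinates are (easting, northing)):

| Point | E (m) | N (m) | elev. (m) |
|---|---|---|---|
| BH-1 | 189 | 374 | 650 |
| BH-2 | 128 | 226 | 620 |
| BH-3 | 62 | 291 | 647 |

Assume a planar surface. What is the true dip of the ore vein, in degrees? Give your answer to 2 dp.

Let the plane be z = a·E + b·N + c.
BH-2−BH-1: −61a − 148b = −30;  BH-3−BH-1: −127a − 83b = −3.
Solving gives a = −0.14898, b = 0.26411.
Gradient magnitude |∇z| = √(a² + b²) = √(0.02220 + 0.06975) = 0.30323.
True dip = arctan(0.30323) = 16.87°, dipping toward SSE (azimuth ≈ 151°).

16.87°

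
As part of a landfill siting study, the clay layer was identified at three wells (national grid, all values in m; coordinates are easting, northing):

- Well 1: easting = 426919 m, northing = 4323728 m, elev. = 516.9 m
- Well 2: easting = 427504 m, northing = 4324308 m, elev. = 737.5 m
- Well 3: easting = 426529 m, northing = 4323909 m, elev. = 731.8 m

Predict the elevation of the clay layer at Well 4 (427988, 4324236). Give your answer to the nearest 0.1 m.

Let the plane be z = a·easting + b·northing + c.
Well 2−Well 1: 585a + 580b = 220.6;  Well 3−Well 1: −390a + 181b = 214.9.
Solving gives a = −0.255095533, b = 0.637639460.
Then c = 516.9 − a·426919 − b·4323728 = −2647557.56.
At (427988, 4324236): z = −109177.8 + 2757303.5 − 2647557.56 = 568.1 m.

568.1 m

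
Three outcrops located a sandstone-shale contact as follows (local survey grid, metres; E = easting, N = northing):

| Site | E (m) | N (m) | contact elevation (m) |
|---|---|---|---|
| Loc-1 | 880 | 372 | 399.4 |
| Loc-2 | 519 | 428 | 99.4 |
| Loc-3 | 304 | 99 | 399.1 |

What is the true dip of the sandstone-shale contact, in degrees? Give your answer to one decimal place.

55.6°

Two edge vectors: Loc-1→Loc-2 = (-361, 56, -300), Loc-1→Loc-3 = (-576, -273, -0.3).
Normal n = (Loc-1→Loc-2) × (Loc-1→Loc-3) = (-81916.8, 172691.7, 130809).
So ∂z/∂E = −n_x/n_z = 0.62623 and ∂z/∂N = −n_y/n_z = −1.32018.
Gradient magnitude |∇z| = √(a² + b²) = √(0.39217 + 1.74288) = 1.46118.
True dip = arctan(1.46118) = 55.6°, dipping toward NNW (azimuth ≈ 335°).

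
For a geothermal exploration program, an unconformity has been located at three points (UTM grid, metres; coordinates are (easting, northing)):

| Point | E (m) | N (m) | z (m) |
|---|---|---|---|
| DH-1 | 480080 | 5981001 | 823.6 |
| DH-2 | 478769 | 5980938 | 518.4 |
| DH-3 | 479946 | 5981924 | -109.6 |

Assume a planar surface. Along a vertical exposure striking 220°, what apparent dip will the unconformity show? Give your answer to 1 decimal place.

Two edge vectors: DH-1→DH-2 = (-1311, -63, -305.2), DH-1→DH-3 = (-134, 923, -933.2).
Normal n = (DH-1→DH-2) × (DH-1→DH-3) = (340491.2, -1182528.4, -1218495).
So ∂z/∂E = −n_x/n_z = 0.27944 and ∂z/∂N = −n_y/n_z = −0.97048.
Unit vector along 220° is (sin 220°, cos 220°) = (-0.6428, -0.7660).
Slope in that direction = a·(-0.6428) + b·(-0.7660) = 0.56382.
Apparent dip = arctan|0.56382| = 29.4° (true dip is 45.3°, so apparent ≤ true as expected).

29.4°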